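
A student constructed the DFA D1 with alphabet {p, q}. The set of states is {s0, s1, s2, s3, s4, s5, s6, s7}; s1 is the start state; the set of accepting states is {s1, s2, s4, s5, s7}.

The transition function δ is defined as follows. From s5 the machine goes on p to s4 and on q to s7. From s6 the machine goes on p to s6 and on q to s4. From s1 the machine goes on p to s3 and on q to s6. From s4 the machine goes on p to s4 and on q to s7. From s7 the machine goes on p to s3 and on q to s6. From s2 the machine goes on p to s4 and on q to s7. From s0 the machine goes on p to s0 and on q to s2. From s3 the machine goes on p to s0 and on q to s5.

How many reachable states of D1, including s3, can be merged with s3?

3

Start with accepting vs non-accepting: {s1,s2,s4,s5,s7} | {s0,s3,s6}.
On input p, block {s1,s2,s4,s5,s7} splits into {s2,s4,s5} and {s1,s7}.
The partition is now stable with 3 blocks: {s2,s4,s5} | {s0,s3,s6} | {s1,s7}.
State s3 belongs to the block {s0,s3,s6}, which has 3 states.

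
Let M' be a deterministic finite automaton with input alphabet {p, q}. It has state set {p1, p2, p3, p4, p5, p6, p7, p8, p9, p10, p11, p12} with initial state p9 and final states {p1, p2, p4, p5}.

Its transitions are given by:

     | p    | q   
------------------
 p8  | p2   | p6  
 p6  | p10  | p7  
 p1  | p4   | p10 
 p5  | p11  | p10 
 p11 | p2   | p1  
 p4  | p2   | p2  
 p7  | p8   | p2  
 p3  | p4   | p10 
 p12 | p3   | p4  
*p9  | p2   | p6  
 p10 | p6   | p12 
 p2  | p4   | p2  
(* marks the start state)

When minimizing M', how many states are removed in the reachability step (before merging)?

3

No path from p9 leads to p1, p5, p11; the other 9 states are all reachable.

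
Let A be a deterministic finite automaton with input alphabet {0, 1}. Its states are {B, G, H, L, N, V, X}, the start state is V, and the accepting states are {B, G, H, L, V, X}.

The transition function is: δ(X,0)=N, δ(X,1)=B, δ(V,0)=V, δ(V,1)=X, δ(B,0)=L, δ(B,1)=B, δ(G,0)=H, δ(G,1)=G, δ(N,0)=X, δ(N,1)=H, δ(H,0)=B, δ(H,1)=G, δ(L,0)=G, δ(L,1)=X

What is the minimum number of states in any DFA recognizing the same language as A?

7

Every state is reachable, so we keep all 7.
Initial partition by acceptance: {B,G,H,L,V,X} | {N}.
Split {B,G,H,L,V,X} by δ(·,0) → {B,G,H,L,V} and {X}.
Split {B,G,H,L,V} by δ(·,1) → {B,G,H} and {L,V}.
Split {B,G,H} by δ(·,0) → {G,H} and {B}.
Split {G,H} by δ(·,0) → {G} and {H}.
Refine {L,V} on symbol 0: members go to different blocks, giving {V} and {L}.
Stable partition: {G} | {N} | {X} | {V} | {B} | {H} | {L} — 7 equivalence classes.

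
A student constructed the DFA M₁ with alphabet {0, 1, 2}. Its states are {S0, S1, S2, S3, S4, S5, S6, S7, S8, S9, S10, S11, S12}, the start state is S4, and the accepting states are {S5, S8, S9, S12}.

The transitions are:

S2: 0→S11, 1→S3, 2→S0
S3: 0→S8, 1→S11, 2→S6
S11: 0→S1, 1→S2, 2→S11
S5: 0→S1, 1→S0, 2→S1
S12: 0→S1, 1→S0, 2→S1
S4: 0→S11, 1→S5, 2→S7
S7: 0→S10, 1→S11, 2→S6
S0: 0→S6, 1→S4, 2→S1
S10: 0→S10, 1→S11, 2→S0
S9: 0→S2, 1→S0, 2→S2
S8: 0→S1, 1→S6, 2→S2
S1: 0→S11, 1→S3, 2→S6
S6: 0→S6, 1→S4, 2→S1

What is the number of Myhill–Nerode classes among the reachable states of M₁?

7

States {S9,S12} cannot be reached from the start state, so discard them.
Initial partition by acceptance: {S5,S8} | {S0,S1,S2,S3,S4,S6,S7,S10,S11}.
Split {S0,S1,S2,S3,S4,S6,S7,S10,S11} by δ(·,0) → {S0,S1,S2,S4,S6,S7,S10,S11} and {S3}.
Split {S0,S1,S2,S4,S6,S7,S10,S11} by δ(·,1) → {S0,S6,S7,S10,S11} and {S1,S2} and {S4}.
On input 0, block {S0,S6,S7,S10,S11} splits into {S0,S6,S7,S10} and {S11}.
Split {S0,S6,S7,S10} by δ(·,1) → {S0,S6} and {S7,S10}.
Stable partition: {S5,S8} | {S0,S6} | {S3} | {S1,S2} | {S4} | {S11} | {S7,S10} — 7 equivalence classes.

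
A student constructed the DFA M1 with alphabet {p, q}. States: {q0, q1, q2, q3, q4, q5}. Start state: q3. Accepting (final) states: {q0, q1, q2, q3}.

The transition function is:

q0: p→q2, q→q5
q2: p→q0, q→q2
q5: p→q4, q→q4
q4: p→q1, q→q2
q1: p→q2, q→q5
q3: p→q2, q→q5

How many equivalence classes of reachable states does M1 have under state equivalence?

Initial partition by acceptance: {q0,q1,q2,q3} | {q4,q5}.
On input q, block {q0,q1,q2,q3} splits into {q0,q1,q3} and {q2}.
On input p, block {q4,q5} splits into {q4} and {q5}.
No further refinement is possible. Final partition (4 blocks): {q0,q1,q3} | {q4} | {q2} | {q5}.

4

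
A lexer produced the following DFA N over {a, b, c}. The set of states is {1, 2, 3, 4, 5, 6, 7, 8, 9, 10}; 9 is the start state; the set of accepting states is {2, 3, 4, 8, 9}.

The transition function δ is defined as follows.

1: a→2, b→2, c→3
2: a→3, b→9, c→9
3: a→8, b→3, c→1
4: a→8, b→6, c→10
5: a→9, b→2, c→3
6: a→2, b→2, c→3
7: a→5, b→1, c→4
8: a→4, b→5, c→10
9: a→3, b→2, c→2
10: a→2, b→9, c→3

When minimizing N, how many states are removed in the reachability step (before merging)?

Starting at 9 and following transitions, the reachable set is {1, 2, 3, 4, 5, 6, 8, 9, 10}. That leaves 7 unreachable — 1 in total.

1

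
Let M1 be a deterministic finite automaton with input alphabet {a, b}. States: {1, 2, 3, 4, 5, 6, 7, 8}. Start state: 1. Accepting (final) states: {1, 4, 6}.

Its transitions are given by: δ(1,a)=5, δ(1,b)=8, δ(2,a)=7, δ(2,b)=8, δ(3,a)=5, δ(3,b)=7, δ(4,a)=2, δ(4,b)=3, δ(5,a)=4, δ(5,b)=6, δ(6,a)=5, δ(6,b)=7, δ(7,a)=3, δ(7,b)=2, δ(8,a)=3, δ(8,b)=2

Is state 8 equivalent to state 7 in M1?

Yes

Every state is reachable, so we keep all 8.
Start with accepting vs non-accepting: {1,4,6} | {2,3,5,7,8}.
Split {2,3,5,7,8} by δ(·,a) → {2,3,7,8} and {5}.
Split {1,4,6} by δ(·,a) → {1,6} and {4}.
On input a, block {2,3,7,8} splits into {2,7,8} and {3}.
Refine {2,7,8} on symbol a: members go to different blocks, giving {7,8} and {2}.
Stable partition: {1,6} | {7,8} | {5} | {4} | {3} | {2} — 6 equivalence classes.
8 and 7 lie in the same block of the stable partition, so they are equivalent — no string distinguishes them.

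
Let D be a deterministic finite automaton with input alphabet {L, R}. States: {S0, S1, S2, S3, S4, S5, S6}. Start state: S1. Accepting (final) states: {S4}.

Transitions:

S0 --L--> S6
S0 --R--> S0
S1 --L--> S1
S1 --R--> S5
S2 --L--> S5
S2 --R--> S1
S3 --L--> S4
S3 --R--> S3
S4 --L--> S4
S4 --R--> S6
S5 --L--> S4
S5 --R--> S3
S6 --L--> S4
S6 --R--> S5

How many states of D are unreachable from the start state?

2

Starting at S1 and following transitions, the reachable set is {S1, S3, S4, S5, S6}. That leaves S0, S2 unreachable — 2 in total.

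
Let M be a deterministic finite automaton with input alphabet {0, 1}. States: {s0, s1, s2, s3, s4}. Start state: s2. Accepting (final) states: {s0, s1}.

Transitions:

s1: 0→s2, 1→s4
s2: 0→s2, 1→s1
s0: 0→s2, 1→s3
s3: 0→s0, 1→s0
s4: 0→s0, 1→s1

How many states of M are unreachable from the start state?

Every one of the 5 states is reachable from s2.

0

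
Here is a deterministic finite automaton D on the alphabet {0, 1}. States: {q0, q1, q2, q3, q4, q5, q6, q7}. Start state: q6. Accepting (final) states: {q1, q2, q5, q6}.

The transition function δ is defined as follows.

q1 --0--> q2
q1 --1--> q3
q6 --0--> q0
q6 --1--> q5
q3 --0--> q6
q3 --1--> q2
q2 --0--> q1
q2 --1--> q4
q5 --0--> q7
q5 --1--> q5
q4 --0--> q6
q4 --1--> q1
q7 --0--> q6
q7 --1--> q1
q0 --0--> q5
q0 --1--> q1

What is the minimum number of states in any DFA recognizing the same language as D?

Every state is reachable, so we keep all 8.
Initial partition by acceptance: {q1,q2,q5,q6} | {q0,q3,q4,q7}.
Split {q1,q2,q5,q6} by δ(·,0) → {q1,q2} and {q5,q6}.
The partition is now stable with 3 blocks: {q1,q2} | {q0,q3,q4,q7} | {q5,q6}.

3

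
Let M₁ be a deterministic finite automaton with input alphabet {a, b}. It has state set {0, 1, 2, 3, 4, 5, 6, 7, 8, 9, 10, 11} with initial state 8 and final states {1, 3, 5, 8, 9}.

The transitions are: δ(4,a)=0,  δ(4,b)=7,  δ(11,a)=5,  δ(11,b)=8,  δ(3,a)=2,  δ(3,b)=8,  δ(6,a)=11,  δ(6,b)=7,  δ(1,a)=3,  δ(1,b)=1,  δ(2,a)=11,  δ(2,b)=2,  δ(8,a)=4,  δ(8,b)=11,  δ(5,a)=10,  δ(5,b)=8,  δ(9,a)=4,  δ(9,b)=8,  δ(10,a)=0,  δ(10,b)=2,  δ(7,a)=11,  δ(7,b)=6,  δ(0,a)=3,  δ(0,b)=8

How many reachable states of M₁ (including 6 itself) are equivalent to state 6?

Reachable states from the start: {0,2,3,4,5,6,7,8,10,11}. Unreachable: {1,9} — drop them.
P0 = {3,5,8} | {0,2,4,6,7,10,11}.
Refine {3,5,8} on symbol b: members go to different blocks, giving {3,5} and {8}.
On input a, block {0,2,4,6,7,10,11} splits into {2,4,6,7,10} and {0,11}.
No further refinement is possible. Final partition (4 blocks): {3,5} | {2,4,6,7,10} | {8} | {0,11}.
The equivalence class containing 6 is {2,4,6,7,10}, of size 5.

5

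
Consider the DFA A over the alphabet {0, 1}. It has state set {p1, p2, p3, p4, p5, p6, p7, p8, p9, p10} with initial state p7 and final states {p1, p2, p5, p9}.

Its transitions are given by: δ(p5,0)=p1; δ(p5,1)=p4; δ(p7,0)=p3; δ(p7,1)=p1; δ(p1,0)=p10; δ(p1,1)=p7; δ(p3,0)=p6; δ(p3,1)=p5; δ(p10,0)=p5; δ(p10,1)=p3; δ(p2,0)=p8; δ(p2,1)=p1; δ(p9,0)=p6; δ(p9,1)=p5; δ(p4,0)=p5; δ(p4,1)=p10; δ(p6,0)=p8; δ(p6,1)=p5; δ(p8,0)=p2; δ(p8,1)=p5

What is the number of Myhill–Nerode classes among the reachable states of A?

9

First remove the unreachable states {p9}; 9 states remain.
Start with accepting vs non-accepting: {p1,p2,p5} | {p3,p4,p6,p7,p8,p10}.
Split {p1,p2,p5} by δ(·,0) → {p1,p2} and {p5}.
On input 1, block {p1,p2} splits into {p1} and {p2}.
On input 0, block {p3,p4,p6,p7,p8,p10} splits into {p3,p6,p7} and {p4,p10} and {p8}.
Refine {p3,p6,p7} on symbol 0: members go to different blocks, giving {p3,p7} and {p6}.
On input 0, block {p3,p7} splits into {p3} and {p7}.
Refine {p4,p10} on symbol 1: members go to different blocks, giving {p4} and {p10}.
No further refinement is possible. Final partition (9 blocks): {p1} | {p3} | {p5} | {p2} | {p4} | {p8} | {p6} | {p7} | {p10}.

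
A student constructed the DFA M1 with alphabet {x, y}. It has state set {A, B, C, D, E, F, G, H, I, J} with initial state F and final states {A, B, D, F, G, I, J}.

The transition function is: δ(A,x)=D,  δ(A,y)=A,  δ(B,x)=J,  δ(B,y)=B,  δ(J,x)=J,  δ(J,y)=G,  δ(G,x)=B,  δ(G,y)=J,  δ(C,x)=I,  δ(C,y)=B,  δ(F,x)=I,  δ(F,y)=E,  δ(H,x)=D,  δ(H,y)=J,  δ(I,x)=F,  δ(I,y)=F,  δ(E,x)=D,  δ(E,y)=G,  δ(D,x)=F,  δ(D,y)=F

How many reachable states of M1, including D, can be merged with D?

First remove the unreachable states {A,C,H}; 7 states remain.
Initial partition by acceptance: {B,D,F,G,I,J} | {E}.
On input y, block {B,D,F,G,I,J} splits into {B,D,G,I,J} and {F}.
Refine {B,D,G,I,J} on symbol x: members go to different blocks, giving {B,G,J} and {D,I}.
No further refinement is possible. Final partition (4 blocks): {B,G,J} | {E} | {F} | {D,I}.
State D belongs to the block {D,I}, which has 2 states.

2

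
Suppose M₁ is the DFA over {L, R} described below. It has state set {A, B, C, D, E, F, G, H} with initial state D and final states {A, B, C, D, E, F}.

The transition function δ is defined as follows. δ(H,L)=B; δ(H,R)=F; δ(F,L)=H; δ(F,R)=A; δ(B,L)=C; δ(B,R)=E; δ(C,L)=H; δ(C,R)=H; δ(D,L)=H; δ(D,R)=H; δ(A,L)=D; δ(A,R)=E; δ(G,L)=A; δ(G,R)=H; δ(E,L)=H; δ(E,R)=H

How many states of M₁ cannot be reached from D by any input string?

Starting at D and following transitions, the reachable set is {A, B, C, D, E, F, H}. That leaves G unreachable — 1 in total.

1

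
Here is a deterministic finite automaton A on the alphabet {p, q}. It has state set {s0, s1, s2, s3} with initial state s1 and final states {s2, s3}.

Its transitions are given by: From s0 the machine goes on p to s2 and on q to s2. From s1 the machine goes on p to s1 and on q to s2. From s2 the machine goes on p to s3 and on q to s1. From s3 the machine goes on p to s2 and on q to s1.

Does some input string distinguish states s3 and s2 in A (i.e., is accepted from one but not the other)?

First remove the unreachable states {s0}; 3 states remain.
Start with accepting vs non-accepting: {s2,s3} | {s1}.
The partition is now stable with 2 blocks: {s2,s3} | {s1}.
s3 and s2 lie in the same block of the stable partition, so they are equivalent — no string distinguishes them.

No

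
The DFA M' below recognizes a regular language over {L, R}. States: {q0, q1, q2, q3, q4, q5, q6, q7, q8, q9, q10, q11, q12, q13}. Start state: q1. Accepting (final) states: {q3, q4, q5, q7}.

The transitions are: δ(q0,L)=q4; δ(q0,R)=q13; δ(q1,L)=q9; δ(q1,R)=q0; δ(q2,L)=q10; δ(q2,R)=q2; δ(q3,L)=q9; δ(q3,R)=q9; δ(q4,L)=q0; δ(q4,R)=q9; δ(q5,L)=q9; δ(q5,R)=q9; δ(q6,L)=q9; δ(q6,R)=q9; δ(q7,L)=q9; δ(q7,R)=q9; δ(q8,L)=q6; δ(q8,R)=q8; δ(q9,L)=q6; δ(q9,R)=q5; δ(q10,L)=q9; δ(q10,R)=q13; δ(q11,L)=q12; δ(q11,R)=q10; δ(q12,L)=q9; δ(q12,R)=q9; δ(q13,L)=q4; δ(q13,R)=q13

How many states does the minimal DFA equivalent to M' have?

States {q2,q3,q7,q8,q10,q11,q12} cannot be reached from the start state, so discard them.
P0 = {q4,q5} | {q0,q1,q6,q9,q13}.
Refine {q0,q1,q6,q9,q13} on symbol L: members go to different blocks, giving {q1,q6,q9} and {q0,q13}.
Refine {q4,q5} on symbol L: members go to different blocks, giving {q4} and {q5}.
Refine {q1,q6,q9} on symbol R: members go to different blocks, giving {q1} and {q6} and {q9}.
Stable partition: {q4} | {q1} | {q0,q13} | {q5} | {q6} | {q9} — 6 equivalence classes.

6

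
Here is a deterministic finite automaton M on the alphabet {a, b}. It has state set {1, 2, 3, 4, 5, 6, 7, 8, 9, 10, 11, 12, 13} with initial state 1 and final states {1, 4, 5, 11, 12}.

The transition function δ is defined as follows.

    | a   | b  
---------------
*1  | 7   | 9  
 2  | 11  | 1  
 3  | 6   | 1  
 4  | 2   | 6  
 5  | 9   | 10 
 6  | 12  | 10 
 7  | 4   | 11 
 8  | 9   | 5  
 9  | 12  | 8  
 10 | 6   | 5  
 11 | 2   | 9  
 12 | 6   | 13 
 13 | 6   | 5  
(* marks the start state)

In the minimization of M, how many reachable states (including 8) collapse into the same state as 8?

States {3} cannot be reached from the start state, so discard them.
Start with accepting vs non-accepting: {1,4,5,11,12} | {2,6,7,8,9,10,13}.
Refine {2,6,7,8,9,10,13} on symbol a: members go to different blocks, giving {2,6,7,9} and {8,10,13}.
On input b, block {1,4,5,11,12} splits into {1,4,11} and {5,12}.
On input a, block {2,6,7,9} splits into {2,7} and {6,9}.
Stable partition: {1,4,11} | {2,7} | {8,10,13} | {5,12} | {6,9} — 5 equivalence classes.
State 8 belongs to the block {8,10,13}, which has 3 states.

3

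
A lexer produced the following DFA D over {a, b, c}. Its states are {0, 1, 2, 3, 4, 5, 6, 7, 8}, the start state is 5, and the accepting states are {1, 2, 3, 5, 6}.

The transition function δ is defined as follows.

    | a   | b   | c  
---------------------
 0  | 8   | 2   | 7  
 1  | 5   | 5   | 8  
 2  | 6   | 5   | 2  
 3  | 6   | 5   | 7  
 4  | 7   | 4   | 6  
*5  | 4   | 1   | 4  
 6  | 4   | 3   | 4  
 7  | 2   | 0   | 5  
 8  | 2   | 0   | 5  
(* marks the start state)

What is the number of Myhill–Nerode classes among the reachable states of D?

6

Every state is reachable, so we keep all 9.
P0 = {1,2,3,5,6} | {0,4,7,8}.
On input a, block {1,2,3,5,6} splits into {1,2,3} and {5,6}.
On input c, block {1,2,3} splits into {1,3} and {2}.
On input a, block {0,4,7,8} splits into {0,4} and {7,8}.
Split {0,4} by δ(·,b) → {0} and {4}.
The partition is now stable with 6 blocks: {1,3} | {0} | {5,6} | {2} | {7,8} | {4}.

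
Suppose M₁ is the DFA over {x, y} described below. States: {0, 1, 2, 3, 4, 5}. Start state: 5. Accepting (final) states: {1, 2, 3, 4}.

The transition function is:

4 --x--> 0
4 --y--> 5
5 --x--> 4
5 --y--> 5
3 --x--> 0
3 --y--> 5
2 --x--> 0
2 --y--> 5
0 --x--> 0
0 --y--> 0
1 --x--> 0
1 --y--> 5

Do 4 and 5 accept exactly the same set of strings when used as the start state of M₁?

No

First remove the unreachable states {1,2,3}; 3 states remain.
Start with accepting vs non-accepting: {4} | {0,5}.
Refine {0,5} on symbol x: members go to different blocks, giving {0} and {5}.
No further refinement is possible. Final partition (3 blocks): {4} | {0} | {5}.
4 and 5 end up in different blocks, so they are distinguishable. For instance, the string 'ε' is accepted from only 4.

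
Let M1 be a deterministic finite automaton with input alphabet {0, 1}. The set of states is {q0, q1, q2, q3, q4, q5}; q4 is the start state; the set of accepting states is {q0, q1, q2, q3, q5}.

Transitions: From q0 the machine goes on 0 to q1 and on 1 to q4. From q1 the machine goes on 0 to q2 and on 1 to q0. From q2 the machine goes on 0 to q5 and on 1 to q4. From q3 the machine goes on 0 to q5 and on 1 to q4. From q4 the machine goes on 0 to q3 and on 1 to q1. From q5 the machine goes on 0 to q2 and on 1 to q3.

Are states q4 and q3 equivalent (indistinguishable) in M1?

Start with accepting vs non-accepting: {q0,q1,q2,q3,q5} | {q4}.
Split {q0,q1,q2,q3,q5} by δ(·,1) → {q0,q2,q3} and {q1,q5}.
The partition is now stable with 3 blocks: {q0,q2,q3} | {q4} | {q1,q5}.
q4 and q3 end up in different blocks, so they are distinguishable. For instance, the string 'ε' is accepted from only q3.

No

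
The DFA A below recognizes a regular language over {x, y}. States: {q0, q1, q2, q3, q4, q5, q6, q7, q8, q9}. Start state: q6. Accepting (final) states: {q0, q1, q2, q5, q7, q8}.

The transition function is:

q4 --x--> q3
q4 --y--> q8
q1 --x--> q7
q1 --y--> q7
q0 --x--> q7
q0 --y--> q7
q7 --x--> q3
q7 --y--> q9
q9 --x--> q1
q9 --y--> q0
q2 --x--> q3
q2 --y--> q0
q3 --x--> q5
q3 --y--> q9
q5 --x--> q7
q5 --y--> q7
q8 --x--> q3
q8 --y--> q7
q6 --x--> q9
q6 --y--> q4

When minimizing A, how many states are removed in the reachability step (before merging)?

1

BFS from q6 reaches {q0, q1, q3, q4, q5, q6, q7, q8, q9}; the 1 state(s) q2 are never visited.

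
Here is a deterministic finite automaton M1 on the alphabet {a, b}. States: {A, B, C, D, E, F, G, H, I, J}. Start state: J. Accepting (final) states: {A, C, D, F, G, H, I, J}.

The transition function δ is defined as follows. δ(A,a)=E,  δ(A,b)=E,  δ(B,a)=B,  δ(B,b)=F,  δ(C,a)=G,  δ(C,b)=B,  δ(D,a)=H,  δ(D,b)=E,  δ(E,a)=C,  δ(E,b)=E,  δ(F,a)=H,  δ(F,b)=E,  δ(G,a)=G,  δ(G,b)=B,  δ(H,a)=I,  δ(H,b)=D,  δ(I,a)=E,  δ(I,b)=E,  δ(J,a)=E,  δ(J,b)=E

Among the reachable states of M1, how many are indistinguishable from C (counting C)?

2

Reachable states from the start: {B,C,D,E,F,G,H,I,J}. Unreachable: {A} — drop them.
Initial partition by acceptance: {C,D,F,G,H,I,J} | {B,E}.
On input a, block {C,D,F,G,H,I,J} splits into {C,D,F,G,H} and {I,J}.
Refine {C,D,F,G,H} on symbol a: members go to different blocks, giving {C,D,F,G} and {H}.
Refine {C,D,F,G} on symbol a: members go to different blocks, giving {C,G} and {D,F}.
Refine {B,E} on symbol a: members go to different blocks, giving {B} and {E}.
Stable partition: {C,G} | {B} | {I,J} | {H} | {D,F} | {E} — 6 equivalence classes.
The equivalence class containing C is {C,G}, of size 2.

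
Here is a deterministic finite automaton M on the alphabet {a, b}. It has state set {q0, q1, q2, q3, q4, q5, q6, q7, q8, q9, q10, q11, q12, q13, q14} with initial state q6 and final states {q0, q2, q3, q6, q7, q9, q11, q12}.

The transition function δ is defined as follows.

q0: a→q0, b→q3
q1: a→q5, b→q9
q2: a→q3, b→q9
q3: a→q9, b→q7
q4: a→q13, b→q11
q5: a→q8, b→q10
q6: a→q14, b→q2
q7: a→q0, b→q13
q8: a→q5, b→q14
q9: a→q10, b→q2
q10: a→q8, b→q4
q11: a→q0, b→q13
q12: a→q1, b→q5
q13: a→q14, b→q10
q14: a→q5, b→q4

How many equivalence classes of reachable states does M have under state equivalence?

9

Reachable states from the start: {q0,q2,q3,q4,q5,q6,q7,q8,q9,q10,q11,q13,q14}. Unreachable: {q1,q12} — drop them.
Start with accepting vs non-accepting: {q0,q2,q3,q6,q7,q9,q11} | {q4,q5,q8,q10,q13,q14}.
Split {q0,q2,q3,q6,q7,q9,q11} by δ(·,a) → {q0,q2,q3,q7,q11} and {q6,q9}.
Refine {q0,q2,q3,q7,q11} on symbol a: members go to different blocks, giving {q0,q2,q7,q11} and {q3}.
Split {q0,q2,q7,q11} by δ(·,a) → {q0,q7,q11} and {q2}.
On input b, block {q0,q7,q11} splits into {q7,q11} and {q0}.
Split {q4,q5,q8,q10,q13,q14} by δ(·,b) → {q5,q8,q10,q13,q14} and {q4}.
Split {q5,q8,q10,q13,q14} by δ(·,b) → {q5,q8,q13} and {q10,q14}.
Split {q5,q8,q13} by δ(·,a) → {q5,q8} and {q13}.
The partition is now stable with 9 blocks: {q7,q11} | {q5,q8} | {q6,q9} | {q3} | {q2} | {q0} | {q4} | {q10,q14} | {q13}.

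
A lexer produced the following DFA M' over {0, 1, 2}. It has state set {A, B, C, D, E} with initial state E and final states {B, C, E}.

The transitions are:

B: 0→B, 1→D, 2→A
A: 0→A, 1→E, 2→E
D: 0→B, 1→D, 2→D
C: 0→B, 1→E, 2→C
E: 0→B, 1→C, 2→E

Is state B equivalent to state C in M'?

No

P0 = {B,C,E} | {A,D}.
Split {B,C,E} by δ(·,1) → {C,E} and {B}.
Split {A,D} by δ(·,0) → {A} and {D}.
The partition is now stable with 4 blocks: {C,E} | {A} | {B} | {D}.
B and C end up in different blocks, so they are distinguishable. For instance, the string '1' is accepted from only C.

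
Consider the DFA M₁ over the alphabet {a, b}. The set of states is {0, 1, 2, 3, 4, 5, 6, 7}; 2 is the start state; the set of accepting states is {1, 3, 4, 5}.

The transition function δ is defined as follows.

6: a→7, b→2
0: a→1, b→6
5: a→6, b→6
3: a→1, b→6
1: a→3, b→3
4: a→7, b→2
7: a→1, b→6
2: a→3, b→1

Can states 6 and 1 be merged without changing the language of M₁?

First remove the unreachable states {0,4,5}; 5 states remain.
Start with accepting vs non-accepting: {1,3} | {2,6,7}.
Refine {1,3} on symbol b: members go to different blocks, giving {1} and {3}.
Refine {2,6,7} on symbol a: members go to different blocks, giving {2} and {6} and {7}.
The partition is now stable with 5 blocks: {1} | {2} | {3} | {6} | {7}.
6 and 1 end up in different blocks, so they are distinguishable. For instance, the string 'ε' is accepted from only 1.

No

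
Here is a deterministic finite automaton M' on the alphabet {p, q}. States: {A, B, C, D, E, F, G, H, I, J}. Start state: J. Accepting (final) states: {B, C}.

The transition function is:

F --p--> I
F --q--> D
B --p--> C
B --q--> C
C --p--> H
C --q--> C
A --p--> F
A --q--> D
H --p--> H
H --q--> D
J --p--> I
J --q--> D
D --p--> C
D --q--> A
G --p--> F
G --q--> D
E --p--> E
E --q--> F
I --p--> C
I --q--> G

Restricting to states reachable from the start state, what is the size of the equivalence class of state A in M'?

States {B,E} cannot be reached from the start state, so discard them.
Start with accepting vs non-accepting: {C} | {A,D,F,G,H,I,J}.
On input p, block {A,D,F,G,H,I,J} splits into {A,F,G,H,J} and {D,I}.
Split {A,F,G,H,J} by δ(·,p) → {A,G,H} and {F,J}.
Refine {A,G,H} on symbol p: members go to different blocks, giving {A,G} and {H}.
The partition is now stable with 5 blocks: {C} | {A,G} | {D,I} | {F,J} | {H}.
The equivalence class containing A is {A,G}, of size 2.

2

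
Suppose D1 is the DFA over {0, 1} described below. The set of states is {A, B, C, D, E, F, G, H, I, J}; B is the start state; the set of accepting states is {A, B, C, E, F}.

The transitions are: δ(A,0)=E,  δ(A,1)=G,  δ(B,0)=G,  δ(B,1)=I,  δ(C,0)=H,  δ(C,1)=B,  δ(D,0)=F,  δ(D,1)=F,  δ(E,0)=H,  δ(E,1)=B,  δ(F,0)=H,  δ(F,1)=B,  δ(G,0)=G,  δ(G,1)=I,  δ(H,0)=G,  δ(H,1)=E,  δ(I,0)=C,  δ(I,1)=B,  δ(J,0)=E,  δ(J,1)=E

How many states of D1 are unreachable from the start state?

4

Starting at B and following transitions, the reachable set is {B, C, E, G, H, I}. That leaves A, D, F, J unreachable — 4 in total.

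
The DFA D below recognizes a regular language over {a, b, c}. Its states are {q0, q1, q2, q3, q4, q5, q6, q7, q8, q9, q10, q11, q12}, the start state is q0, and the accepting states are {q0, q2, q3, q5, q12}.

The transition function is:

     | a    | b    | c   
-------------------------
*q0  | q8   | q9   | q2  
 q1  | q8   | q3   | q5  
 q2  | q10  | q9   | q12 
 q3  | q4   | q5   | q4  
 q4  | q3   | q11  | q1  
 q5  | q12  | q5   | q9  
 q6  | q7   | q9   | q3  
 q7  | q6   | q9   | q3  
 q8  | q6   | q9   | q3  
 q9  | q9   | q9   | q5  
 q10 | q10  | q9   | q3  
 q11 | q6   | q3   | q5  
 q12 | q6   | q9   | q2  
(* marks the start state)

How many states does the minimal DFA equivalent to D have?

Start with accepting vs non-accepting: {q0,q2,q3,q5,q12} | {q1,q4,q6,q7,q8,q9,q10,q11}.
Refine {q0,q2,q3,q5,q12} on symbol a: members go to different blocks, giving {q0,q2,q3,q12} and {q5}.
On input b, block {q0,q2,q3,q12} splits into {q0,q2,q12} and {q3}.
Refine {q1,q4,q6,q7,q8,q9,q10,q11} on symbol a: members go to different blocks, giving {q1,q6,q7,q8,q9,q10,q11} and {q4}.
Refine {q1,q6,q7,q8,q9,q10,q11} on symbol b: members go to different blocks, giving {q6,q7,q8,q9,q10} and {q1,q11}.
On input c, block {q6,q7,q8,q9,q10} splits into {q6,q7,q8,q10} and {q9}.
The partition is now stable with 7 blocks: {q0,q2,q12} | {q6,q7,q8,q10} | {q5} | {q3} | {q4} | {q1,q11} | {q9}.

7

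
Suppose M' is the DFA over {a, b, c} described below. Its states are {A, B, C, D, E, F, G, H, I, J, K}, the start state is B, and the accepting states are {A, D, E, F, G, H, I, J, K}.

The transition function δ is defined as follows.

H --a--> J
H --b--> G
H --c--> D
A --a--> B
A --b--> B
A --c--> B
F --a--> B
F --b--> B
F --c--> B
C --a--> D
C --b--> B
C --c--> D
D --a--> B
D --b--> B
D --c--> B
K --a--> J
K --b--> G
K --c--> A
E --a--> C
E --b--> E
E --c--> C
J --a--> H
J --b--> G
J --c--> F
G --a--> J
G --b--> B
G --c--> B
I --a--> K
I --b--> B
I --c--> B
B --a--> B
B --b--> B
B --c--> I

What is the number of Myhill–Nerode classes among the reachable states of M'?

4

Reachable states from the start: {A,B,D,F,G,H,I,J,K}. Unreachable: {C,E} — drop them.
Initial partition by acceptance: {A,D,F,G,H,I,J,K} | {B}.
Split {A,D,F,G,H,I,J,K} by δ(·,a) → {G,H,I,J,K} and {A,D,F}.
Refine {G,H,I,J,K} on symbol b: members go to different blocks, giving {H,J,K} and {G,I}.
Stable partition: {H,J,K} | {B} | {A,D,F} | {G,I} — 4 equivalence classes.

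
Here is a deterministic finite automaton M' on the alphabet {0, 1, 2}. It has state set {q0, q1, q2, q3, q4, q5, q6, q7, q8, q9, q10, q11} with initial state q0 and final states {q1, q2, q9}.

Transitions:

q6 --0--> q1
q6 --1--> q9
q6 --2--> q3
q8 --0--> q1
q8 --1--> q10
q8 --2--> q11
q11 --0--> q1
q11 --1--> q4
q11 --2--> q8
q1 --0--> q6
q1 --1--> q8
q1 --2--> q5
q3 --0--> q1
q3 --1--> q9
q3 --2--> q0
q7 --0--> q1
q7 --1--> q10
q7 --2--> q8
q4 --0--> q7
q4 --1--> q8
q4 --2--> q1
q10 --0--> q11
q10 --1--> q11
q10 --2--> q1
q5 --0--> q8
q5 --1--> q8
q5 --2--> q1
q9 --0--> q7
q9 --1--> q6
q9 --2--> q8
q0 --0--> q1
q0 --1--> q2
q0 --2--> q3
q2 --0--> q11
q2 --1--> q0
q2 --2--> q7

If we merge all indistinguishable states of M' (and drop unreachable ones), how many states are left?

Start with accepting vs non-accepting: {q1,q2,q9} | {q0,q3,q4,q5,q6,q7,q8,q10,q11}.
On input 0, block {q0,q3,q4,q5,q6,q7,q8,q10,q11} splits into {q0,q3,q6,q7,q8,q11} and {q4,q5,q10}.
Refine {q1,q2,q9} on symbol 2: members go to different blocks, giving {q2,q9} and {q1}.
Refine {q0,q3,q6,q7,q8,q11} on symbol 1: members go to different blocks, giving {q0,q3,q6} and {q7,q8,q11}.
No further refinement is possible. Final partition (5 blocks): {q2,q9} | {q0,q3,q6} | {q4,q5,q10} | {q1} | {q7,q8,q11}.

5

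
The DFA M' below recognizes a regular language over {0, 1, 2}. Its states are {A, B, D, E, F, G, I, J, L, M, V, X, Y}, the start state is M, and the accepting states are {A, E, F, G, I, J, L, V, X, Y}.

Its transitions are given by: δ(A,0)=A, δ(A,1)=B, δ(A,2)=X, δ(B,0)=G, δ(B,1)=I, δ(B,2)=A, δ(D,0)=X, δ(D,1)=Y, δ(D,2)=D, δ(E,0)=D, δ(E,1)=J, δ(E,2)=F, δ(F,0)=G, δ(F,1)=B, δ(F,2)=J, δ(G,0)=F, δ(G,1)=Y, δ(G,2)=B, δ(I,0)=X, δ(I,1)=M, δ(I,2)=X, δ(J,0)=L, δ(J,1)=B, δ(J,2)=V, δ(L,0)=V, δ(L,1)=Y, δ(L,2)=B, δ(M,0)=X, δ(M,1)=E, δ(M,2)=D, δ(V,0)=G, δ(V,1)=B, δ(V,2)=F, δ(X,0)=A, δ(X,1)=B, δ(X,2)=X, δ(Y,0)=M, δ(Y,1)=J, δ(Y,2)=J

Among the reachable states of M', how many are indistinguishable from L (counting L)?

All states are reachable from the start state.
Initial partition by acceptance: {A,E,F,G,I,J,L,V,X,Y} | {B,D,M}.
On input 0, block {A,E,F,G,I,J,L,V,X,Y} splits into {A,F,G,I,J,L,V,X} and {E,Y}.
Split {A,F,G,I,J,L,V,X} by δ(·,1) → {A,F,I,J,V,X} and {G,L}.
On input 0, block {A,F,I,J,V,X} splits into {A,I,X} and {F,J,V}.
Split {B,D,M} by δ(·,0) → {D,M} and {B}.
On input 1, block {A,I,X} splits into {A,X} and {I}.
The partition is now stable with 7 blocks: {A,X} | {D,M} | {E,Y} | {G,L} | {F,J,V} | {B} | {I}.
The equivalence class containing L is {G,L}, of size 2.

2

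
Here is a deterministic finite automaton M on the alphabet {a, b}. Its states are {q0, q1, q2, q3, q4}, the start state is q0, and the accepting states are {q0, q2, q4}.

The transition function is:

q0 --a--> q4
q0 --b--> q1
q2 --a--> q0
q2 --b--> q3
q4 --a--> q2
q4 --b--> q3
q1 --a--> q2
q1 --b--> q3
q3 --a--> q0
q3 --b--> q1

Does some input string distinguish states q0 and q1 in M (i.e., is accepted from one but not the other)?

Yes

All states are reachable from the start state.
P0 = {q0,q2,q4} | {q1,q3}.
Stable partition: {q0,q2,q4} | {q1,q3} — 2 equivalence classes.
q0 and q1 end up in different blocks, so they are distinguishable. For instance, the string 'ε' is accepted from only q0.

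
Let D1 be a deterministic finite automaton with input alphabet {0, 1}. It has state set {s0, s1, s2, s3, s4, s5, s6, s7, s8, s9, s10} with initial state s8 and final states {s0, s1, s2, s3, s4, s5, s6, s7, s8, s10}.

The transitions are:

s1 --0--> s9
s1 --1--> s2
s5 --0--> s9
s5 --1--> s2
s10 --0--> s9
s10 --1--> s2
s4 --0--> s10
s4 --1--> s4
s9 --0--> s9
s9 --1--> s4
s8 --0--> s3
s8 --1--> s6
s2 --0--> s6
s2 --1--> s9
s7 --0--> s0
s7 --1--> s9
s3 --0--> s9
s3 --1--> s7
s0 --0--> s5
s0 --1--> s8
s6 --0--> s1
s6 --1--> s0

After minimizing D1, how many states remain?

4

Every state is reachable, so we keep all 11.
Initial partition by acceptance: {s0,s1,s2,s3,s4,s5,s6,s7,s8,s10} | {s9}.
On input 0, block {s0,s1,s2,s3,s4,s5,s6,s7,s8,s10} splits into {s0,s2,s4,s6,s7,s8} and {s1,s3,s5,s10}.
Refine {s0,s2,s4,s6,s7,s8} on symbol 0: members go to different blocks, giving {s0,s4,s6,s8} and {s2,s7}.
Stable partition: {s0,s4,s6,s8} | {s9} | {s1,s3,s5,s10} | {s2,s7} — 4 equivalence classes.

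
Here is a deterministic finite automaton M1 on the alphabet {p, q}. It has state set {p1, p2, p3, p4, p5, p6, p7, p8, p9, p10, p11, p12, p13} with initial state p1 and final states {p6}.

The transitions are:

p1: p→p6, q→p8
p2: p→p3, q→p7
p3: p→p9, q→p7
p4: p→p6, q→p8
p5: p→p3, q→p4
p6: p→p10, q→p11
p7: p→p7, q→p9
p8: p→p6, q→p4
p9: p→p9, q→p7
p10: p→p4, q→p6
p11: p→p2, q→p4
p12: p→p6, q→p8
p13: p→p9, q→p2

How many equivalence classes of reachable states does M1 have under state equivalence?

First remove the unreachable states {p5,p12,p13}; 10 states remain.
P0 = {p6} | {p1,p2,p3,p4,p7,p8,p9,p10,p11}.
Split {p1,p2,p3,p4,p7,p8,p9,p10,p11} by δ(·,p) → {p2,p3,p7,p9,p10,p11} and {p1,p4,p8}.
Refine {p2,p3,p7,p9,p10,p11} on symbol p: members go to different blocks, giving {p2,p3,p7,p9,p11} and {p10}.
On input q, block {p2,p3,p7,p9,p11} splits into {p2,p3,p7,p9} and {p11}.
Stable partition: {p6} | {p2,p3,p7,p9} | {p1,p4,p8} | {p10} | {p11} — 5 equivalence classes.

5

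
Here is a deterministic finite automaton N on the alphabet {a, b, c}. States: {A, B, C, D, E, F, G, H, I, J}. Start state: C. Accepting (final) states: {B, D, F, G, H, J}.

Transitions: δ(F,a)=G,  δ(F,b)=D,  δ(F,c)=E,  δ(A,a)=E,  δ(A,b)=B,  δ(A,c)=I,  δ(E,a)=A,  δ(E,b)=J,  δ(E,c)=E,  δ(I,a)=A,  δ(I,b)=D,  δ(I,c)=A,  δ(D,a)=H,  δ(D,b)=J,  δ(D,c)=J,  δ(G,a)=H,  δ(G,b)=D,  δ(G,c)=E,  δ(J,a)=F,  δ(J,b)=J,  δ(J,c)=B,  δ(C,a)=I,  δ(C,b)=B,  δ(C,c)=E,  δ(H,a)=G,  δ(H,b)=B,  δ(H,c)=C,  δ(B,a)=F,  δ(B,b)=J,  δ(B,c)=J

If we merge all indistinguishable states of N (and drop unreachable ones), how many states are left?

3

P0 = {B,D,F,G,H,J} | {A,C,E,I}.
Refine {B,D,F,G,H,J} on symbol c: members go to different blocks, giving {B,D,J} and {F,G,H}.
The partition is now stable with 3 blocks: {B,D,J} | {A,C,E,I} | {F,G,H}.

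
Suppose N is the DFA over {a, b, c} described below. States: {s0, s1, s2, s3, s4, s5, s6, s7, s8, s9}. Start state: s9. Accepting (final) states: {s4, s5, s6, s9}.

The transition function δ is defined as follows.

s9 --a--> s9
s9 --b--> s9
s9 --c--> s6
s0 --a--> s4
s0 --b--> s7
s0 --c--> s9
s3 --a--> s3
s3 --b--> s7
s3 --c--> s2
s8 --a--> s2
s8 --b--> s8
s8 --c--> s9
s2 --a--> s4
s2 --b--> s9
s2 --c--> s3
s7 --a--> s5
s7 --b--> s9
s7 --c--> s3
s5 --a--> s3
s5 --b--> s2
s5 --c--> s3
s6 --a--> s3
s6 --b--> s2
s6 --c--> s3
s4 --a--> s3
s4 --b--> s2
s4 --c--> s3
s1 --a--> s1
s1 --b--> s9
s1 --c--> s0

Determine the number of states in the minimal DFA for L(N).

4

States {s0,s1,s8} cannot be reached from the start state, so discard them.
Start with accepting vs non-accepting: {s4,s5,s6,s9} | {s2,s3,s7}.
Refine {s4,s5,s6,s9} on symbol a: members go to different blocks, giving {s4,s5,s6} and {s9}.
Split {s2,s3,s7} by δ(·,a) → {s2,s7} and {s3}.
The partition is now stable with 4 blocks: {s4,s5,s6} | {s2,s7} | {s9} | {s3}.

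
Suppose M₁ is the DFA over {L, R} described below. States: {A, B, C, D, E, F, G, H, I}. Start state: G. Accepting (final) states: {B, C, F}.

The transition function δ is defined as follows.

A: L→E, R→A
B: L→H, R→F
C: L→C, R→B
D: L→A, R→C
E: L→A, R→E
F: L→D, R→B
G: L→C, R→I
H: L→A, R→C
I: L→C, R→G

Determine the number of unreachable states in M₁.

0

Exploring from G, all states are eventually visited, so none are unreachable.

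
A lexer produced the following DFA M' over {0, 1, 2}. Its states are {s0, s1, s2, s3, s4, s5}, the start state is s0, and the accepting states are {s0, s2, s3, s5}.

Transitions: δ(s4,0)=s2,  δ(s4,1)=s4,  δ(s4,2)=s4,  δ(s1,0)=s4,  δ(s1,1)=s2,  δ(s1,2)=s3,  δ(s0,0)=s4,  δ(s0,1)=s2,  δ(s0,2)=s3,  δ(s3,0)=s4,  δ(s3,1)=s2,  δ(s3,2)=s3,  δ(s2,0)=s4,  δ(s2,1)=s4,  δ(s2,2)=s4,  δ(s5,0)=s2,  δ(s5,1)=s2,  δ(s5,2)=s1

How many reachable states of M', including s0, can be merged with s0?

2

States {s1,s5} cannot be reached from the start state, so discard them.
P0 = {s0,s2,s3} | {s4}.
Refine {s0,s2,s3} on symbol 1: members go to different blocks, giving {s0,s3} and {s2}.
The partition is now stable with 3 blocks: {s0,s3} | {s4} | {s2}.
The equivalence class containing s0 is {s0,s3}, of size 2.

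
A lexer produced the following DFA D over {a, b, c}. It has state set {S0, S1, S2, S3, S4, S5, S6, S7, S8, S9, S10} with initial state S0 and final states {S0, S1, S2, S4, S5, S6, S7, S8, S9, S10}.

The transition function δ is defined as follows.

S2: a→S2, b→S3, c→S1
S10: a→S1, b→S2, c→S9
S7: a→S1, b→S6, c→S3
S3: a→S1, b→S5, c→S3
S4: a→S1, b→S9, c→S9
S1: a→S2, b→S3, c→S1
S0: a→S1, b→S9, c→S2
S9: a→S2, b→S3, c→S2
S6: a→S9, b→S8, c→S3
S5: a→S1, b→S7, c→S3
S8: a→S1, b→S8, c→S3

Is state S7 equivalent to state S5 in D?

Yes

Reachable states from the start: {S0,S1,S2,S3,S5,S6,S7,S8,S9}. Unreachable: {S4,S10} — drop them.
Start with accepting vs non-accepting: {S0,S1,S2,S5,S6,S7,S8,S9} | {S3}.
Refine {S0,S1,S2,S5,S6,S7,S8,S9} on symbol b: members go to different blocks, giving {S0,S5,S6,S7,S8} and {S1,S2,S9}.
Split {S0,S5,S6,S7,S8} by δ(·,b) → {S5,S6,S7,S8} and {S0}.
No further refinement is possible. Final partition (4 blocks): {S5,S6,S7,S8} | {S3} | {S1,S2,S9} | {S0}.
S7 and S5 lie in the same block of the stable partition, so they are equivalent — no string distinguishes them.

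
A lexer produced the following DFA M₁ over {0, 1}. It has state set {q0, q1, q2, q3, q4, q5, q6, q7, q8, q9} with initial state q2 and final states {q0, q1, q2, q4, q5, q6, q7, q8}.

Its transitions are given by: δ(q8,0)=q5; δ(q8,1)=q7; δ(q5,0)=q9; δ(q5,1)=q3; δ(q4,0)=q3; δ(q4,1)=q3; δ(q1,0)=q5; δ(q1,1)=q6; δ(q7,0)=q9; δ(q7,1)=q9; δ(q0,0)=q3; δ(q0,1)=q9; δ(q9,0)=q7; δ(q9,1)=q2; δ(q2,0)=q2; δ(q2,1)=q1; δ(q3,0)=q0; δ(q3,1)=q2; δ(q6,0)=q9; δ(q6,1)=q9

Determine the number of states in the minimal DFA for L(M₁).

4

First remove the unreachable states {q4,q8}; 8 states remain.
Start with accepting vs non-accepting: {q0,q1,q2,q5,q6,q7} | {q3,q9}.
On input 0, block {q0,q1,q2,q5,q6,q7} splits into {q0,q5,q6,q7} and {q1,q2}.
Refine {q1,q2} on symbol 0: members go to different blocks, giving {q1} and {q2}.
The partition is now stable with 4 blocks: {q0,q5,q6,q7} | {q3,q9} | {q1} | {q2}.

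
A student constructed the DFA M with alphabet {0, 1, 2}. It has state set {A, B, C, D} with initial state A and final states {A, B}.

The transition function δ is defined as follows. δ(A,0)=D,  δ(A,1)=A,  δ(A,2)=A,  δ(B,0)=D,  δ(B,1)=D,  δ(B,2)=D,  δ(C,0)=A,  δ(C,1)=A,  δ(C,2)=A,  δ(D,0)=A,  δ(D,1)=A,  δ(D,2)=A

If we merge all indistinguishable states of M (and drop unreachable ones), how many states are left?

Reachable states from the start: {A,D}. Unreachable: {B,C} — drop them.
Start with accepting vs non-accepting: {A} | {D}.
The partition is now stable with 2 blocks: {A} | {D}.

2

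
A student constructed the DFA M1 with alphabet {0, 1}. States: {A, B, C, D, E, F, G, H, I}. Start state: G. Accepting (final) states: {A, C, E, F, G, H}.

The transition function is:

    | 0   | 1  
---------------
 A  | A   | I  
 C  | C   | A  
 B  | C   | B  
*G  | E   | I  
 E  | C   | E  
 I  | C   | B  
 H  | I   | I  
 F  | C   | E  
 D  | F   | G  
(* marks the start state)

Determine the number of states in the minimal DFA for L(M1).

5

Reachable states from the start: {A,B,C,E,G,I}. Unreachable: {D,F,H} — drop them.
Start with accepting vs non-accepting: {A,C,E,G} | {B,I}.
Split {A,C,E,G} by δ(·,1) → {A,G} and {C,E}.
Split {A,G} by δ(·,0) → {A} and {G}.
Split {C,E} by δ(·,1) → {C} and {E}.
Stable partition: {A} | {B,I} | {C} | {G} | {E} — 5 equivalence classes.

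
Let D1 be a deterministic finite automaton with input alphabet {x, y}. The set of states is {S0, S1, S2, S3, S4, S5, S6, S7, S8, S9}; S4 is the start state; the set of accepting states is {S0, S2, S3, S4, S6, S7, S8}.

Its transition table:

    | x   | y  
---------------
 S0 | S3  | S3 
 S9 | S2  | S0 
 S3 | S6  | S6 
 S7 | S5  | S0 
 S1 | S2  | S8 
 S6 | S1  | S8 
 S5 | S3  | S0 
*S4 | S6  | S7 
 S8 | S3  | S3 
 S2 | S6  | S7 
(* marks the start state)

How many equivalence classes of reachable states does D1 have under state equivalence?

4

States {S9} cannot be reached from the start state, so discard them.
Initial partition by acceptance: {S0,S2,S3,S4,S6,S7,S8} | {S1,S5}.
Refine {S0,S2,S3,S4,S6,S7,S8} on symbol x: members go to different blocks, giving {S0,S2,S3,S4,S8} and {S6,S7}.
Split {S0,S2,S3,S4,S8} by δ(·,x) → {S2,S3,S4} and {S0,S8}.
The partition is now stable with 4 blocks: {S2,S3,S4} | {S1,S5} | {S6,S7} | {S0,S8}.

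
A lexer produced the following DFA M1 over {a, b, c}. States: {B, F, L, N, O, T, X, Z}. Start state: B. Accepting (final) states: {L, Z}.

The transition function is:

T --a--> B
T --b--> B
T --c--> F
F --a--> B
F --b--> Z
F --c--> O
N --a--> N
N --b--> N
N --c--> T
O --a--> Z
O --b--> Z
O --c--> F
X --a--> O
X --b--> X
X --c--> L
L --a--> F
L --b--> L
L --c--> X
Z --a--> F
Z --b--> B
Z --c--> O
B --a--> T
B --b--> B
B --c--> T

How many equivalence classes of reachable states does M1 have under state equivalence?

5

Reachable states from the start: {B,F,O,T,Z}. Unreachable: {L,N,X} — drop them.
Initial partition by acceptance: {Z} | {B,F,O,T}.
Refine {B,F,O,T} on symbol a: members go to different blocks, giving {B,F,T} and {O}.
Split {B,F,T} by δ(·,b) → {B,T} and {F}.
On input c, block {B,T} splits into {T} and {B}.
Stable partition: {Z} | {T} | {O} | {F} | {B} — 5 equivalence classes.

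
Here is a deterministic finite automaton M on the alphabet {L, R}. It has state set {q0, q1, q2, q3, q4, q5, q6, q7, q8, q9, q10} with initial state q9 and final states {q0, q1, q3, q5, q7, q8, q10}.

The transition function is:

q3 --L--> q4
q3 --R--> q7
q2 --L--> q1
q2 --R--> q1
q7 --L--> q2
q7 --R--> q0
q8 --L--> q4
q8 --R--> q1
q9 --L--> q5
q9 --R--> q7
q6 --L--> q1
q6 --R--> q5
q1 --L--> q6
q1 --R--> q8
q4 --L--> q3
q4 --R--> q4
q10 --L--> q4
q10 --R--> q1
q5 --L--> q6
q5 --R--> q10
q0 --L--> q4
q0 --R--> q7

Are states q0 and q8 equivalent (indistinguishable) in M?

Every state is reachable, so we keep all 11.
P0 = {q0,q1,q3,q5,q7,q8,q10} | {q2,q4,q6,q9}.
Split {q2,q4,q6,q9} by δ(·,R) → {q2,q6,q9} and {q4}.
On input L, block {q0,q1,q3,q5,q7,q8,q10} splits into {q0,q3,q8,q10} and {q1,q5,q7}.
The partition is now stable with 4 blocks: {q0,q3,q8,q10} | {q2,q6,q9} | {q4} | {q1,q5,q7}.
q0 and q8 lie in the same block of the stable partition, so they are equivalent — no string distinguishes them.

Yes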